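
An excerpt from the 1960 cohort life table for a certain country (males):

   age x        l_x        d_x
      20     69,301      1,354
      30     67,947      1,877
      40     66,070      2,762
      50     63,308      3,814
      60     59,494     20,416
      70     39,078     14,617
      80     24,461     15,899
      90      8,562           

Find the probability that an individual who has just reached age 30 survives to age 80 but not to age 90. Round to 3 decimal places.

0.234

We want 50|10q30 = (l_80 − l_90)/l_30.
This is the probability of reaching 80 but not 90, conditional on being alive at 30: (l_80 − l_90) / l_30.
= (24,461 − 8,562) / 67,947 = 15,899 / 67,947 = 0.233991.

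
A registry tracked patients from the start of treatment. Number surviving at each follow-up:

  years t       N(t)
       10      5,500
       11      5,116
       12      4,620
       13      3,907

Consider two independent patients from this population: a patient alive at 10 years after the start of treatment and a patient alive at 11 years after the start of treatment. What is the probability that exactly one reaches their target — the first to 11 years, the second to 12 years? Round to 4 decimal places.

0.1532

p₁ = N(11)/N(10) = 5,116/5,500 = 0.930182; p₂ = N(12)/N(11) = 4,620/5,116 = 0.903049.
P(exactly one) = p₁(1−p₂) + (1−p₁)p₂ = 0.090182 + 0.063049 = 0.153231.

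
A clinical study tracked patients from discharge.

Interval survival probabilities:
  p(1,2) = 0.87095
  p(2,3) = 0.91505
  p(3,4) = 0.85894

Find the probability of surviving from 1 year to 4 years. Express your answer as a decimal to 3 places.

0.685

Chaining the interval survival probabilities: 0.87095 × 0.91505 × 0.85894.
= 0.684543.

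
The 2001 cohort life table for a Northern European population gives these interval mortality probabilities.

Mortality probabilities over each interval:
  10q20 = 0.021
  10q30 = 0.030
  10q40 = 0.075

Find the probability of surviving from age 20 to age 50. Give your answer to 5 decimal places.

Survival from 20 to 50 is the product of surviving each interval: (1 − 0.021) × (1 − 0.030) × (1 − 0.075).
= 0.979 × 0.970 × 0.925 = 0.878408.

0.87841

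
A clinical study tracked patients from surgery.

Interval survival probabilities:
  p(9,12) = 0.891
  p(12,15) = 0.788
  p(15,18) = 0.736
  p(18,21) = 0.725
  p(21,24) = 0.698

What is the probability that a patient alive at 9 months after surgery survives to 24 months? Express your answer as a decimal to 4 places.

The overall survival probability is 0.891 × 0.788 × 0.736 × 0.725 × 0.698.
= 0.261502.

0.2615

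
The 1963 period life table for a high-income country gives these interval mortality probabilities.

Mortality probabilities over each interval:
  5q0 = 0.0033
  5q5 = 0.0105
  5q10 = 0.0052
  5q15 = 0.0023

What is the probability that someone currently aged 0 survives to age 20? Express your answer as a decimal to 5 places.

The overall survival probability is (1 − 0.0033) × (1 − 0.0105) × (1 − 0.0052) × (1 − 0.0023).
= 0.9967 × 0.9895 × 0.9948 × 0.9977 = 0.978850.

0.97885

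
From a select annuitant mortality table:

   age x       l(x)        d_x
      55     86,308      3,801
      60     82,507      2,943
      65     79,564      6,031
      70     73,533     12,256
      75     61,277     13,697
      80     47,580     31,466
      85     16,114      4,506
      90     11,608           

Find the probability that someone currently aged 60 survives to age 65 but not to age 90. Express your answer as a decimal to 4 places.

0.8236

This is the probability of reaching 65 but not 90, conditional on being alive at 60: (l(65) − l(90)) / l(60).
= (79,564 − 11,608) / 82,507 = 67,956 / 82,507 = 0.823639.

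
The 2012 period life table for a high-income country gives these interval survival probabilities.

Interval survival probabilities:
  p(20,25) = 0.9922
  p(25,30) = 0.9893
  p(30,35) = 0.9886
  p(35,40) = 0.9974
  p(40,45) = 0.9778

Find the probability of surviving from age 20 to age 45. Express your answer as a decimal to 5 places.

0.94638

Chaining the interval survival probabilities: 0.9922 × 0.9893 × 0.9886 × 0.9974 × 0.9778.
= 0.946384.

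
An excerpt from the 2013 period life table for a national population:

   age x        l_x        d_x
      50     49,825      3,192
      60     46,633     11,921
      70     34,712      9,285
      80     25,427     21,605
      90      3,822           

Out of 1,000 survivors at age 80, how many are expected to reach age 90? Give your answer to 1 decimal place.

150.3

The relevant probability is 3,822/25,427 = 0.150313.
Expected number = 1,000 × 0.150313 = 150.3.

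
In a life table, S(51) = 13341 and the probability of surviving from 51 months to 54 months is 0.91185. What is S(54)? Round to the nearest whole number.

S(54) = S(51) × p = 13341 × 0.91185 = 12165.

12165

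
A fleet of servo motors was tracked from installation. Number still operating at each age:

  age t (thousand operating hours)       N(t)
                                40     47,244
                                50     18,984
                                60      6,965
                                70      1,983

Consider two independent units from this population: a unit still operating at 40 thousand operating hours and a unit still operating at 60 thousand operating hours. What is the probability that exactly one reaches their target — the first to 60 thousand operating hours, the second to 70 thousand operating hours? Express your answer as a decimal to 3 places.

0.348

p₁ = N(60)/N(40) = 6,965/47,244 = 0.147426; p₂ = N(70)/N(60) = 1,983/6,965 = 0.284709.
P(exactly one) = p₁(1−p₂) + (1−p₁)p₂ = 0.105452 + 0.242735 = 0.348188.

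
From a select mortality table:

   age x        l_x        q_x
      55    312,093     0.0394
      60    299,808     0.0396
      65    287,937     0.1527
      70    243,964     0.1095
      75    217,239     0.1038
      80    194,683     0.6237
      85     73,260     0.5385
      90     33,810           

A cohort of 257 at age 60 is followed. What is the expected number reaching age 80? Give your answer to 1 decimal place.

166.9

The relevant probability is 194,683/299,808 = 0.649359.
Expected number = 257 × 0.649359 = 166.9.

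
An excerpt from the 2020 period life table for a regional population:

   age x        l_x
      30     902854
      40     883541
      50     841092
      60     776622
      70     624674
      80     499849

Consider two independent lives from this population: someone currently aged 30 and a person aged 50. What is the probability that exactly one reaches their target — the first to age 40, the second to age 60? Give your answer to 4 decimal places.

0.0948

p₁ = l_40/l_30 = 883541/902854 = 0.978609; p₂ = l_60/l_50 = 776622/841092 = 0.923350.
P(exactly one) = p₁(1−p₂) + (1−p₁)p₂ = 0.075010 + 0.019751 = 0.094762.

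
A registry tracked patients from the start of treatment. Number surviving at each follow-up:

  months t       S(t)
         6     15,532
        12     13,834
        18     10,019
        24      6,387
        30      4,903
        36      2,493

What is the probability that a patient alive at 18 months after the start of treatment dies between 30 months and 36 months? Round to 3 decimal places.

This is the probability of reaching 30 but not 36, conditional on being alive at 18: (S(30) − S(36)) / S(18).
= (4,903 − 2,493) / 10,019 = 2,410 / 10,019 = 0.240543.

0.241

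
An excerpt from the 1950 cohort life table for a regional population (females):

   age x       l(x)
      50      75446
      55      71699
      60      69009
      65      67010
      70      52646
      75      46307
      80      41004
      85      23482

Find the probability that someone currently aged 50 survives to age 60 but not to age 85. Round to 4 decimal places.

0.6034

This is the probability of reaching 60 but not 85, conditional on being alive at 50: (l(60) − l(85)) / l(50).
= (69009 − 23482) / 75446 = 45527 / 75446 = 0.603438.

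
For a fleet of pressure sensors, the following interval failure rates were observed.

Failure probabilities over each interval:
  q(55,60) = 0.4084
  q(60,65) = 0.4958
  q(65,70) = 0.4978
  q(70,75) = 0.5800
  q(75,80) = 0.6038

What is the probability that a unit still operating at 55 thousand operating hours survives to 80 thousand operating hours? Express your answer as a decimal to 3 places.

P(survive 55→80) = (1 − 0.4084) × (1 − 0.4958) × (1 − 0.4978) × (1 − 0.5800) × (1 − 0.6038).
= 0.5916 × 0.5042 × 0.5022 × 0.4200 × 0.3962 = 0.024927.

0.025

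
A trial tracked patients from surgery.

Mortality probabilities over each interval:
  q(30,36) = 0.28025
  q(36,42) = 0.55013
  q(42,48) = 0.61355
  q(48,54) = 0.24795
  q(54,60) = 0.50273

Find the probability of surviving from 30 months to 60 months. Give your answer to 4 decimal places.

Chaining the interval survival probabilities: (1 − 0.28025) × (1 − 0.55013) × (1 − 0.61355) × (1 − 0.24795) × (1 − 0.50273).
= 0.71975 × 0.44987 × 0.38645 × 0.75205 × 0.49727 = 0.046795.

0.0468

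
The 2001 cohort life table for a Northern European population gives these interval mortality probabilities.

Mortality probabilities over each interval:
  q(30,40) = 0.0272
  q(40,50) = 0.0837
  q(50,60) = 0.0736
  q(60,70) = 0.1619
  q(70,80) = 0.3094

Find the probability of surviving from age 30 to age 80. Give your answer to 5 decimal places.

0.47795

The overall survival probability is (1 − 0.0272) × (1 − 0.0837) × (1 − 0.0736) × (1 − 0.1619) × (1 − 0.3094).
= 0.9728 × 0.9163 × 0.9264 × 0.8381 × 0.6906 = 0.477950.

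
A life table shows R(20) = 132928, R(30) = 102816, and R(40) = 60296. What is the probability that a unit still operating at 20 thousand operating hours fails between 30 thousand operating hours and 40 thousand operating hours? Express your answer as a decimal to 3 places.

0.320

This is the probability of reaching 30 but not 40, conditional on being operational at 20: (R(30) − R(40)) / R(20).
= (102816 − 60296) / 132928 = 42520 / 132928 = 0.319872.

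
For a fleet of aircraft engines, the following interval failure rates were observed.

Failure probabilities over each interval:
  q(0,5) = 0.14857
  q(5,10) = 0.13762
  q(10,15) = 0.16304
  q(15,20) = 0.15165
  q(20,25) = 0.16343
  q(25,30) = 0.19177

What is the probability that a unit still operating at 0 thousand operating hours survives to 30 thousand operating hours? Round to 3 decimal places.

Chaining the interval survival probabilities: (1 − 0.14857) × (1 − 0.13762) × (1 − 0.16304) × (1 − 0.15165) × (1 − 0.16343) × (1 − 0.19177).
= 0.85143 × 0.86238 × 0.83696 × 0.84835 × 0.83657 × 0.80823 = 0.352504.

0.353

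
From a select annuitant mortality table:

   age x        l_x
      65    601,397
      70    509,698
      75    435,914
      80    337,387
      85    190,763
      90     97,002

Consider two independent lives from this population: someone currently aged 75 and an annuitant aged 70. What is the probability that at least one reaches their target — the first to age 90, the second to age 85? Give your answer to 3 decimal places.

p₁ = l_90/l_75 = 97,002/435,914 = 0.222526; p₂ = l_85/l_70 = 190,763/509,698 = 0.374267.
P(at least one) = 1 − (1−p₁)(1−p₂) = 1 − 0.777474 × 0.625733 = 0.513509.

0.514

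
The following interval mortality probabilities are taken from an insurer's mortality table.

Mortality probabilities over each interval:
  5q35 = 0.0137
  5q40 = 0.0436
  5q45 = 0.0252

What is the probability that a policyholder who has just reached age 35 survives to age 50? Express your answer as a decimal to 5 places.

The overall survival probability is (1 − 0.0137) × (1 − 0.0436) × (1 − 0.0252).
= 0.9863 × 0.9564 × 0.9748 = 0.919526.

0.91953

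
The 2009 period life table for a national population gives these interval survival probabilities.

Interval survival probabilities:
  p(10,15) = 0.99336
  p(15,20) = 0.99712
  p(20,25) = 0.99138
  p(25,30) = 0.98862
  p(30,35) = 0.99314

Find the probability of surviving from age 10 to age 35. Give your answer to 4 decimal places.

0.9641

P(survive 10→35) = 0.99336 × 0.99712 × 0.99138 × 0.98862 × 0.99314.
= 0.964127.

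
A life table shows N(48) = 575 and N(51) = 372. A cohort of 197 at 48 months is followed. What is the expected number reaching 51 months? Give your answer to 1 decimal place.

The relevant probability is 372/575 = 0.646957.
Expected number = 197 × 0.646957 = 127.5.

127.5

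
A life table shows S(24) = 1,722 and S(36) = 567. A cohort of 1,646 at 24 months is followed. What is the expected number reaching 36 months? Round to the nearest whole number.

The relevant probability is 567/1,722 = 0.329268.
Expected number = 1,646 × 0.329268 = 542.

542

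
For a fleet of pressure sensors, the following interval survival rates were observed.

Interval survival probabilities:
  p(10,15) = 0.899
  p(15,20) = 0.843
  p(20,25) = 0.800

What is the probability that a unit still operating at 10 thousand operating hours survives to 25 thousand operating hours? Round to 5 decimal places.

Survival from 10 to 25 is the product of surviving each interval: 0.899 × 0.843 × 0.800.
= 0.606286.

0.60629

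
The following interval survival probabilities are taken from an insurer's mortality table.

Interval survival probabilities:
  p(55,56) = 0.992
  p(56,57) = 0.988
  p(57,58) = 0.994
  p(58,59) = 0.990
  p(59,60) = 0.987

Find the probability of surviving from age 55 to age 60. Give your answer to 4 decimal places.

0.9519

Survival from 55 to 60 is the product of surviving each interval: 0.992 × 0.988 × 0.994 × 0.990 × 0.987.
= 0.951935.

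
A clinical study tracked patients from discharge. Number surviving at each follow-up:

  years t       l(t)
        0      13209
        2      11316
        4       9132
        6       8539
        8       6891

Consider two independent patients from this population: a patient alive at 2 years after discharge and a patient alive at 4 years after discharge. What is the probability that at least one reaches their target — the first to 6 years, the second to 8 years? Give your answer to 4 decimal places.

0.9398

p₁ = l(6)/l(2) = 8539/11316 = 0.754595; p₂ = l(8)/l(4) = 6891/9132 = 0.754599.
P(at least one) = 1 − (1−p₁)(1−p₂) = 1 − 0.245405 × 0.245401 = 0.939777.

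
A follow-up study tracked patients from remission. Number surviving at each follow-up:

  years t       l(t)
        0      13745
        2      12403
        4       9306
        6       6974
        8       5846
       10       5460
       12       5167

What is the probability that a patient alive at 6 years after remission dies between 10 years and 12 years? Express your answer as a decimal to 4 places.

0.0420

This is the probability of reaching 10 but not 12, conditional on being alive at 6: (l(10) − l(12)) / l(6).
= (5460 − 5167) / 6974 = 293 / 6974 = 0.042013.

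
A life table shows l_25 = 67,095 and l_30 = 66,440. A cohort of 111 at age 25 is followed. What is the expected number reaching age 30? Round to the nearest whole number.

The relevant probability is 66,440/67,095 = 0.990238.
Expected number = 111 × 0.990238 = 110.

110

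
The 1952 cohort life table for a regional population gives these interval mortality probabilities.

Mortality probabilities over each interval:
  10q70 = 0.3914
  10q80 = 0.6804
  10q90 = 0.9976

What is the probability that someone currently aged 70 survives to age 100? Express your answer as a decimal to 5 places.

0.00047

Survival from 70 to 100 is the product of surviving each interval: (1 − 0.3914) × (1 − 0.6804) × (1 − 0.9976).
= 0.6086 × 0.3196 × 0.0024 = 0.000467.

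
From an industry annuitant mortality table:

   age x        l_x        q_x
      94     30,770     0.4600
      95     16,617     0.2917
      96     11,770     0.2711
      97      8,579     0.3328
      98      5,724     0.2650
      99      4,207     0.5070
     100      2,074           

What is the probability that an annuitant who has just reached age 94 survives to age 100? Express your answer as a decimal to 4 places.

0.0674

The conditional survival probability is l_100/l_94 = 2,074/30,770 = 0.067403.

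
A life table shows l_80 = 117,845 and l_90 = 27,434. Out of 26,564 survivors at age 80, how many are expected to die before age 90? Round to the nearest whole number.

20380

The relevant probability is 1 − 27,434/117,845 = 0.767203.
Expected number = 26,564 × 0.767203 = 20380.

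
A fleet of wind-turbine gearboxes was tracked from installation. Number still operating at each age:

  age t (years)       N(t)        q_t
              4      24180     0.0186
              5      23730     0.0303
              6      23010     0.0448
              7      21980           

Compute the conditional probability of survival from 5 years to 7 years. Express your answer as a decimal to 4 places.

The conditional survival probability is N(7)/N(5) = 21980/23730 = 0.926254.

0.9263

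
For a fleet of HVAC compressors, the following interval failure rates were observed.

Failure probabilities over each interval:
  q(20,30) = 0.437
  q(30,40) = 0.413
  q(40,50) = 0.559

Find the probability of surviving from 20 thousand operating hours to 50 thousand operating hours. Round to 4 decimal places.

0.1457

P(survive 20→50) = (1 − 0.437) × (1 − 0.413) × (1 − 0.559).
= 0.563 × 0.587 × 0.441 = 0.145742.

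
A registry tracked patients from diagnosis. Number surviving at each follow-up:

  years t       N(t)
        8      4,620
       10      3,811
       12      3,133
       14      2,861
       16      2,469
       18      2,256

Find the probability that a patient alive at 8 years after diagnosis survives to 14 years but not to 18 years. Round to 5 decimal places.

This is the probability of reaching 14 but not 18, conditional on being alive at 8: (N(14) − N(18)) / N(8).
= (2,861 − 2,256) / 4,620 = 605 / 4,620 = 0.130952.

0.13095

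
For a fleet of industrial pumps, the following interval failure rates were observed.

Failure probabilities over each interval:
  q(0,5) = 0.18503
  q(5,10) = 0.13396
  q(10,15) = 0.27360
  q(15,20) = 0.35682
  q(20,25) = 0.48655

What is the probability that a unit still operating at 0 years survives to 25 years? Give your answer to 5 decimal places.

The overall survival probability is (1 − 0.18503) × (1 − 0.13396) × (1 − 0.27360) × (1 − 0.35682) × (1 − 0.48655).
= 0.81497 × 0.86604 × 0.72640 × 0.64318 × 0.51345 = 0.169311.

0.16931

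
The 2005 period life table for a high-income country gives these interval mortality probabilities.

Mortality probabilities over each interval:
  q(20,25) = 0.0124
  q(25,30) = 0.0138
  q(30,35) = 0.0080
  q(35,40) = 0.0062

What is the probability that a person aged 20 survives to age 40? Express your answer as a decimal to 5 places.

0.96019

P(survive 20→40) = (1 − 0.0124) × (1 − 0.0138) × (1 − 0.0080) × (1 − 0.0062).
= 0.9876 × 0.9862 × 0.9920 × 0.9938 = 0.960189.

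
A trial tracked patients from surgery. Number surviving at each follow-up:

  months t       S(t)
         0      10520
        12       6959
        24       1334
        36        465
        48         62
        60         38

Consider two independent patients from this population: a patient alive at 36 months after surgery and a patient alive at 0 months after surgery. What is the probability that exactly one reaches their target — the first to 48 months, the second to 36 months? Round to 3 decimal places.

0.166

p₁ = S(48)/S(36) = 62/465 = 0.133333; p₂ = S(36)/S(0) = 465/10520 = 0.044202.
P(exactly one) = p₁(1−p₂) + (1−p₁)p₂ = 0.127439 + 0.038308 = 0.165748.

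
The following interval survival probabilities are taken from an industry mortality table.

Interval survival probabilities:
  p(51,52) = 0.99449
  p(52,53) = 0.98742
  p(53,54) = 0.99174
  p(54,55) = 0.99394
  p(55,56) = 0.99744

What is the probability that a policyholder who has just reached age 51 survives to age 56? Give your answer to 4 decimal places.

Survival from 51 to 56 is the product of surviving each interval: 0.99449 × 0.98742 × 0.99174 × 0.99394 × 0.99744.
= 0.965489.

0.9655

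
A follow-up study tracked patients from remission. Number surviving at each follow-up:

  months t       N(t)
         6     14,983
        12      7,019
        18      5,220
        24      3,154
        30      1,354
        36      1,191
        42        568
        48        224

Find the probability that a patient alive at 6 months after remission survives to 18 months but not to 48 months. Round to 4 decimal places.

This is the probability of reaching 18 but not 48, conditional on being alive at 6: (N(18) − N(48)) / N(6).
= (5,220 − 224) / 14,983 = 4,996 / 14,983 = 0.333445.

0.3334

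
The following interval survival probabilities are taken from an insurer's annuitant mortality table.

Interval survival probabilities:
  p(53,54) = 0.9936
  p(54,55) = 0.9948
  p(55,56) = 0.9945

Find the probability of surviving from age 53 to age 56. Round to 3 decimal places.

0.983

P(survive 53→56) = 0.9936 × 0.9948 × 0.9945.
= 0.982997.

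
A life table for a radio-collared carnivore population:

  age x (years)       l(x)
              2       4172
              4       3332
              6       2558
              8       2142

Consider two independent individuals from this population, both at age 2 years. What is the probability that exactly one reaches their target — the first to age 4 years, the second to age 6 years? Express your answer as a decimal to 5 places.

0.43242

p₁ = l(4)/l(2) = 3332/4172 = 0.798658; p₂ = l(6)/l(2) = 2558/4172 = 0.613135.
P(exactly one) = p₁(1−p₂) + (1−p₁)p₂ = 0.308973 + 0.123450 = 0.432423.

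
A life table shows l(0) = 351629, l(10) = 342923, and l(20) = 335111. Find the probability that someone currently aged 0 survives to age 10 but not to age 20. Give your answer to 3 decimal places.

0.022

This is the probability of reaching 10 but not 20, conditional on being alive at 0: (l(10) − l(20)) / l(0).
= (342923 − 335111) / 351629 = 7812 / 351629 = 0.022217.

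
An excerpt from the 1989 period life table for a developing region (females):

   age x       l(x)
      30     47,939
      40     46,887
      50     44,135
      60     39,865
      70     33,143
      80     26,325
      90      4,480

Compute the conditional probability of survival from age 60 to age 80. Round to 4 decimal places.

0.6604

The conditional survival probability is l(80)/l(60) = 26,325/39,865 = 0.660354.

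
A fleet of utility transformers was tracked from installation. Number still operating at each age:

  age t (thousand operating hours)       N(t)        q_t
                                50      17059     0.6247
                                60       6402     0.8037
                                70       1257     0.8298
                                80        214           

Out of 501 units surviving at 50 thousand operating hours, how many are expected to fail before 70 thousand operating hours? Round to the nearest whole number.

The relevant probability is 1 − 1257/17059 = 0.926315.
Expected number = 501 × 0.926315 = 464.

464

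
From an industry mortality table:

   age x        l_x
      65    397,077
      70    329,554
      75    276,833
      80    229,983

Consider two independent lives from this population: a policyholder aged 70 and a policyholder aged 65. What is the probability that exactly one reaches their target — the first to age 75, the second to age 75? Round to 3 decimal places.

p₁ = l_75/l_70 = 276,833/329,554 = 0.840023; p₂ = l_75/l_65 = 276,833/397,077 = 0.697177.
P(exactly one) = p₁(1−p₂) + (1−p₁)p₂ = 0.254378 + 0.111532 = 0.365911.

0.366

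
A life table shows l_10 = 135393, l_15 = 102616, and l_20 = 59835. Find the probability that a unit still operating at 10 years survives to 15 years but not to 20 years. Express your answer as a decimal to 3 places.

0.316

This is the probability of reaching 15 but not 20, conditional on being operational at 10: (l_15 − l_20) / l_10.
= (102616 − 59835) / 135393 = 42781 / 135393 = 0.315976.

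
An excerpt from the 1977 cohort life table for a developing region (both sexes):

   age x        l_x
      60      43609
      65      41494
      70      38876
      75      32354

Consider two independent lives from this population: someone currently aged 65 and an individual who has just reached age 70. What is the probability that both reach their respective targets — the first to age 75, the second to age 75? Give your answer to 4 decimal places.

0.6489

p₁ = l_75/l_65 = 32354/41494 = 0.779727; p₂ = l_75/l_70 = 32354/38876 = 0.832236.
P(both) = p₁ × p₂ = 0.779727 × 0.832236 = 0.648917.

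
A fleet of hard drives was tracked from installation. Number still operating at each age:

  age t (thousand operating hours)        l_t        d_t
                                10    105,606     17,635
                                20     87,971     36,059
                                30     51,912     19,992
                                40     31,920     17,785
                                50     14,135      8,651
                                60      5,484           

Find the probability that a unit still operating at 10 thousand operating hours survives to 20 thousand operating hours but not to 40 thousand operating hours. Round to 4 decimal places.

0.5308

This is the probability of reaching 20 but not 40, conditional on being operational at 10: (l_20 − l_40) / l_10.
= (87,971 − 31,920) / 105,606 = 56,051 / 105,606 = 0.530756.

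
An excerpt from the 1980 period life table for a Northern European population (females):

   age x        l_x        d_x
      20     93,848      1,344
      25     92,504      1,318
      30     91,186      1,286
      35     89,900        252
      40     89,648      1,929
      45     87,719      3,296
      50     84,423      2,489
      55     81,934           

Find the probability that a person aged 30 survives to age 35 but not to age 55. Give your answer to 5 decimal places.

0.08736

This is the probability of reaching 35 but not 55, conditional on being alive at 30: (l_35 − l_55) / l_30.
= (89,900 − 81,934) / 91,186 = 7,966 / 91,186 = 0.087360.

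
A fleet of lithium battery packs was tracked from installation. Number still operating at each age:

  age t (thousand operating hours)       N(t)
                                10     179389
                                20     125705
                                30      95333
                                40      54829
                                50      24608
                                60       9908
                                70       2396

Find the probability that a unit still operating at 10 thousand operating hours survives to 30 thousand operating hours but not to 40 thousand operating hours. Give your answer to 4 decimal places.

0.2258

This is the probability of reaching 30 but not 40, conditional on being operational at 10: (N(30) − N(40)) / N(10).
= (95333 − 54829) / 179389 = 40504 / 179389 = 0.225789.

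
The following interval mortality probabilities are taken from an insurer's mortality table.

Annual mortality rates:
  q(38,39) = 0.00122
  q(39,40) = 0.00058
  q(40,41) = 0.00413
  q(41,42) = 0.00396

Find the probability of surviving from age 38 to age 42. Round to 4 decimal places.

0.9901

Survival from 38 to 42 is the product of surviving each interval: (1 − 0.00122) × (1 − 0.00058) × (1 − 0.00413) × (1 − 0.00396).
= 0.99878 × 0.99942 × 0.99587 × 0.99604 = 0.990142.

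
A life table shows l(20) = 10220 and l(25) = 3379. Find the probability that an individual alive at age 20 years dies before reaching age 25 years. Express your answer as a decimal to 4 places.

P(die before 25 | alive at 20) = 1 − l(25)/l(20) = 1 − 3379/10220 = (6841)/10220 = 0.669374.

0.6694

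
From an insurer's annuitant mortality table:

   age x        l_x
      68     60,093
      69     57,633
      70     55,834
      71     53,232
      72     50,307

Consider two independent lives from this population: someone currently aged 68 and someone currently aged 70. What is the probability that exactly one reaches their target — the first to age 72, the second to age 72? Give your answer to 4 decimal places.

0.2296

p₁ = l_72/l_68 = 50,307/60,093 = 0.837152; p₂ = l_72/l_70 = 50,307/55,834 = 0.901010.
P(exactly one) = p₁(1−p₂) + (1−p₁)p₂ = 0.082870 + 0.146728 = 0.229597.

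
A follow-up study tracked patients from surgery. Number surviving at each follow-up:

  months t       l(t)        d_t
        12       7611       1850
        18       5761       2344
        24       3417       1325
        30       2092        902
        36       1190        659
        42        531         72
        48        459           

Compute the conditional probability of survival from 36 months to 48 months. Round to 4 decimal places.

0.3857

The conditional survival probability is l(48)/l(36) = 459/1190 = 0.385714.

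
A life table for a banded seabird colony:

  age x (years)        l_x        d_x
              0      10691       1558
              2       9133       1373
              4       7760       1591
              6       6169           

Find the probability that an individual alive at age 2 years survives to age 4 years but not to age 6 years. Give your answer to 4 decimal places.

This is the probability of reaching 4 but not 6, conditional on being alive at 2: (l_4 − l_6) / l_2.
= (7760 − 6169) / 9133 = 1591 / 9133 = 0.174203.

0.1742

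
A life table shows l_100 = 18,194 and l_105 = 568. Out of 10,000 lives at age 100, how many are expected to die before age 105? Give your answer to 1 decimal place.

9687.8

The relevant probability is 1 − 568/18,194 = 0.968781.
Expected number = 10,000 × 0.968781 = 9687.8.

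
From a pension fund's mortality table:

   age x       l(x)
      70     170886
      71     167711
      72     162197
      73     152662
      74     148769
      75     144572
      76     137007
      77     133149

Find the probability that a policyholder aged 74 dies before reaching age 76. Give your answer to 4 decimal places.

P(die before 76 | alive at 74) = 1 − l(76)/l(74) = 1 − 137007/148769 = (11762)/148769 = 0.079062.

0.0791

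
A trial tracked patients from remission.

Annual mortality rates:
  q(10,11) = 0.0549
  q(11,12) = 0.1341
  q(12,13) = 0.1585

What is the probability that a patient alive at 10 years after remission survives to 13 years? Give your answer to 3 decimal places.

Chaining the interval survival probabilities: (1 − 0.0549) × (1 − 0.1341) × (1 − 0.1585).
= 0.9451 × 0.8659 × 0.8415 = 0.688652.

0.689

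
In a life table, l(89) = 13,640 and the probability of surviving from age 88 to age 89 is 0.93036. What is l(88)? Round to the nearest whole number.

14661

l(88) = l(89) / p = 13,640 / 0.93036 = 14661.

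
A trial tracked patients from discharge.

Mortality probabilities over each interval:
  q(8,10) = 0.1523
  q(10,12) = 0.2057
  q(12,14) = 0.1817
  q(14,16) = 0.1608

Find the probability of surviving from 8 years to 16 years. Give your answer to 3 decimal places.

Chaining the interval survival probabilities: (1 − 0.1523) × (1 − 0.2057) × (1 − 0.1817) × (1 − 0.1608).
= 0.8477 × 0.7943 × 0.8183 × 0.8392 = 0.462386.

0.462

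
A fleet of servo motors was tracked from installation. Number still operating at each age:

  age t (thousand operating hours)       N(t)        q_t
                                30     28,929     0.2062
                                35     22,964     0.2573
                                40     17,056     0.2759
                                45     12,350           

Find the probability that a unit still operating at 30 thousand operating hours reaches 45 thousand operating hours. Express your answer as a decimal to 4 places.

0.4269

The conditional survival probability is N(45)/N(30) = 12,350/28,929 = 0.426907.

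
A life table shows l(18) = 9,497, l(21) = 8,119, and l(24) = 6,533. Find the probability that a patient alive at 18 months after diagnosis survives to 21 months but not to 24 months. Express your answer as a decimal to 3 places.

This is the probability of reaching 21 but not 24, conditional on being alive at 18: (l(21) − l(24)) / l(18).
= (8,119 − 6,533) / 9,497 = 1,586 / 9,497 = 0.167000.

0.167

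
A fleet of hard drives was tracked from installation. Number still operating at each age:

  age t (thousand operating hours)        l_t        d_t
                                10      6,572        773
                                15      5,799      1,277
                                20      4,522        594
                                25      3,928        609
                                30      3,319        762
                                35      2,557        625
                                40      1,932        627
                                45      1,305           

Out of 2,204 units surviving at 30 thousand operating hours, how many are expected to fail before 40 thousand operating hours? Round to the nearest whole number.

921

The relevant probability is 1 − 1,932/3,319 = 0.417897.
Expected number = 2,204 × 0.417897 = 921.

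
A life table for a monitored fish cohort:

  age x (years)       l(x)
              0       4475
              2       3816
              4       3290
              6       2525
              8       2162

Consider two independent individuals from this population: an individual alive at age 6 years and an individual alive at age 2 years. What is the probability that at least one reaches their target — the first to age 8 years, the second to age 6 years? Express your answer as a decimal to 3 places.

0.951

p₁ = l(8)/l(6) = 2162/2525 = 0.856238; p₂ = l(6)/l(2) = 2525/3816 = 0.661688.
P(at least one) = 1 − (1−p₁)(1−p₂) = 1 − 0.143762 × 0.338312 = 0.951364.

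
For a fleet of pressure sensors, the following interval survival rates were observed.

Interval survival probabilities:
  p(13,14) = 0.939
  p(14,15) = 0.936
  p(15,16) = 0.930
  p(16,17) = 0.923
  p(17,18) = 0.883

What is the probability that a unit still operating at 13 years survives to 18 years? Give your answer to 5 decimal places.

0.66617

The overall survival probability is 0.939 × 0.936 × 0.930 × 0.923 × 0.883.
= 0.666173.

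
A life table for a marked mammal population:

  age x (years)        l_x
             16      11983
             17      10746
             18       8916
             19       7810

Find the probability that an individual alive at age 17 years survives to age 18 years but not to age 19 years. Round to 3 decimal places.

This is the probability of reaching 18 but not 19, conditional on being alive at 17: (l_18 − l_19) / l_17.
= (8916 − 7810) / 10746 = 1106 / 10746 = 0.102922.

0.103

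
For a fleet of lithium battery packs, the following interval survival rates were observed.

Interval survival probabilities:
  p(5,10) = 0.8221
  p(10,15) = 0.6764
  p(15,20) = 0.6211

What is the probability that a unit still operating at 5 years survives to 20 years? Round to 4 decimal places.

Chaining the interval survival probabilities: 0.8221 × 0.6764 × 0.6211.
= 0.345374.

0.3454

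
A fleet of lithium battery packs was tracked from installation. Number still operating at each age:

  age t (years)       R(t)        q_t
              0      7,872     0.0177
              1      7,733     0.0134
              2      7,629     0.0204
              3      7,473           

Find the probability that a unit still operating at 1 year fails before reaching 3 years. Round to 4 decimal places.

P(fail before 3 | operational at 1) = 1 − R(3)/R(1) = 1 − 7,473/7,733 = (260)/7,733 = 0.033622.

0.0336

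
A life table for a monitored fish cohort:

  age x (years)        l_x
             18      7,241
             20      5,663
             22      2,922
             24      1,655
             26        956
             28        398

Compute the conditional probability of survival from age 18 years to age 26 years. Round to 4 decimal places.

The conditional survival probability is l_26/l_18 = 956/7,241 = 0.132026.

0.1320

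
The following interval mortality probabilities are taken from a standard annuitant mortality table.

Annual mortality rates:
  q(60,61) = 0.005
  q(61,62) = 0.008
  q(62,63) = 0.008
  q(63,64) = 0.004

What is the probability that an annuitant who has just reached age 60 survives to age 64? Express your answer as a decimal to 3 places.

Chaining the interval survival probabilities: (1 − 0.005) × (1 − 0.008) × (1 − 0.008) × (1 − 0.004).
= 0.995 × 0.992 × 0.992 × 0.996 = 0.975227.

0.975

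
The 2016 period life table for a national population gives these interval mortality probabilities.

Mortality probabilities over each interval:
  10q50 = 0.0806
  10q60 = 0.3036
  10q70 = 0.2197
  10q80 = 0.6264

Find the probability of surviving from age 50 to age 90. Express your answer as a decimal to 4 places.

0.1867

The overall survival probability is (1 − 0.0806) × (1 − 0.3036) × (1 − 0.2197) × (1 − 0.6264).
= 0.9194 × 0.6964 × 0.7803 × 0.3736 = 0.186652.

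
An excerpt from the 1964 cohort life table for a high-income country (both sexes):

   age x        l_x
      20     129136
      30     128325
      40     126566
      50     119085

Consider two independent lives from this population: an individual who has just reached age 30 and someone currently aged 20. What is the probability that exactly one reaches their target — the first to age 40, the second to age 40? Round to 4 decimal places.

p₁ = l_40/l_30 = 126566/128325 = 0.986293; p₂ = l_40/l_20 = 126566/129136 = 0.980099.
P(exactly one) = p₁(1−p₂) + (1−p₁)p₂ = 0.019628 + 0.013434 = 0.033062.

0.0331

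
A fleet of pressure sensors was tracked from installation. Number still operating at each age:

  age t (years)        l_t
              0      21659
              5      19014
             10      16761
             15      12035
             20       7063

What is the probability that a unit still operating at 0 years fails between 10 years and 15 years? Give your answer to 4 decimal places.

This is the probability of reaching 10 but not 15, conditional on being operational at 0: (l_10 − l_15) / l_0.
= (16761 − 12035) / 21659 = 4726 / 21659 = 0.218200.

0.2182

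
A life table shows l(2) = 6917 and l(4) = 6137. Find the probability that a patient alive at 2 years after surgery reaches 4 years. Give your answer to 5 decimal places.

0.88723

The conditional survival probability is l(4)/l(2) = 6137/6917 = 0.887234.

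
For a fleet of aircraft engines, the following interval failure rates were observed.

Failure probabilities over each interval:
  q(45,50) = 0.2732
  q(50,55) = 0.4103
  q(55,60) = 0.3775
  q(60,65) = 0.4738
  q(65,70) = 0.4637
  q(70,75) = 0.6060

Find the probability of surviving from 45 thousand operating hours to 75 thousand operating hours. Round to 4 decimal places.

P(survive 45→75) = (1 − 0.2732) × (1 − 0.4103) × (1 − 0.3775) × (1 − 0.4738) × (1 − 0.4637) × (1 − 0.6060).
= 0.7268 × 0.5897 × 0.6225 × 0.5262 × 0.5363 × 0.3940 = 0.029665.

0.0297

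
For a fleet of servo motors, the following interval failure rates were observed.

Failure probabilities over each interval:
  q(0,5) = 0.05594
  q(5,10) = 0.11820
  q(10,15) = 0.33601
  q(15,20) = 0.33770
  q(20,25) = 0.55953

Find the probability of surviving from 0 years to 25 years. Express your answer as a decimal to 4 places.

P(survive 0→25) = (1 − 0.05594) × (1 − 0.11820) × (1 − 0.33601) × (1 − 0.33770) × (1 − 0.55953).
= 0.94406 × 0.88180 × 0.66399 × 0.66230 × 0.44047 = 0.161251.

0.1613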